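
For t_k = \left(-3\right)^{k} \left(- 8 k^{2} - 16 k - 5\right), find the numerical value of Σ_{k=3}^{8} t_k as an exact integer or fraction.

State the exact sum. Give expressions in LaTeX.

Ratio r(k) = 3*(-8*k**2 - 32*k - 29)/(8*k**2 + 16*k + 5).
Normal form (A,B,C) = (-3, 1, k**2 + 2*k + 5/8).
Key eq: (-3)·f(k+1) = (1)·f(k) + (k**2 + 2*k + 5/8).
deg f ≤ 2 (via 0,0,2).
Solve for f: f(k) = -(k + 1)*(2*k - 1)/8 (degree 2 ≤ 2).
So s_k = (B(k−1)f/C)·t_k = (-(k + 1)*(2*k - 1)/(8*k**2 + 16*k + 5))·t_k = (-3)**k*(2*k**2 + k - 1).
Verify: (-3)**k*(-8*k**2 - 16*k - 5) matches t_k.
Evaluate s at k=9 and k=3: -3346110 and -540; difference -3345570.

Σ = -3345570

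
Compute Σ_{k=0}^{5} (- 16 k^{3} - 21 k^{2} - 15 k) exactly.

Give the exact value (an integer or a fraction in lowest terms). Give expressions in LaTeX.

Σ = -4980

Step 1: r(k) = (16*k**3 + 69*k**2 + 105*k + 52)/(k*(16*k**2 + 21*k + 15)).
Gosper form: A/B · C(k+1)/C(k) with A=1, B=1, C=k**3 + 21*k**2/16 + 15*k/16.
f must satisfy (1)·f(k+1) − (1)·f(k) = k**3 + 21*k**2/16 + 15*k/16.
d = 4 from the (0,0,3) case.
Match coefficients ⇒ f(k) = k*(k - 1)*(4*k**2 + 3*k + 4)/16.
Get s_k = R·t_k = k*(-4*k**3 + k**2 - k + 4) with R(k) = B(k−1)f(k)/C(k) = (k - 1)*(4*k**2 + 3*k + 4)/(16*k**2 + 21*k + 15).
Δs = k*(-16*k**2 - 21*k - 15), as required.
Telescoping: Σ = s_(6) − s_(0) = -4980 − (0) = -4980.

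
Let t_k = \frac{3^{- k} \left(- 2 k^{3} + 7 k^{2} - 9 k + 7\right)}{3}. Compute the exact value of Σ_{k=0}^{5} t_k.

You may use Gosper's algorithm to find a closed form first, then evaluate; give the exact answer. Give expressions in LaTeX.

Σ = 1624/729

Compute t_(k+1)/t_k: get (2*k**3 - k**2 + k - 3)/(3*(2*k**3 - 7*k**2 + 9*k - 7)).
Take A(k)=1/3, B(k)=1, C(k)=k**3 - 7*k**2/2 + 9*k/2 - 7/2.
f must satisfy (1/3)·f(k+1) − (1)·f(k) = k**3 - 7*k**2/2 + 9*k/2 - 7/2.
d = 3 from the (0,0,3) case.
A polynomial solution: f(k) = -3*(k**3 - 2*k**2 + 4*k - 2)/2.
R(k) = B(k−1)·f(k)/C(k) = -3*(k**3 - 2*k**2 + 4*k - 2)/(2*k**3 - 7*k**2 + 9*k - 7); s_k = R·t_k = (k**3 - 2*k**2 + 4*k - 2)/3**k.
Δs = (-2*k**3 + 7*k**2 - 9*k + 7)/(3*3**k), as required.
Sum = s_(6) − s_(0); s_(6) = 166/729, s_(0) = -2 ⇒ 1624/729.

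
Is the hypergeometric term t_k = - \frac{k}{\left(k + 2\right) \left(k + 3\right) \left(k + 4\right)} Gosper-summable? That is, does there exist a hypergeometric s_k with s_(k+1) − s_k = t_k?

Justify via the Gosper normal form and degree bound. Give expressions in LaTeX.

Ratio r(k) = (k + 1)*(k + 2)/(k*(k + 5)).
Take A(k)=k + 2, B(k)=k + 5, C(k)=k.
f must satisfy (k + 2)·f(k+1) − (k + 4)·f(k) = k.
Degrees (1,1,1) ⇒ d ≤ 2.
A polynomial solution: f(k) = k*(k - 1)/6.
R(k) = B(k−1)·f(k)/C(k) = (k - 1)*(k + 4)/6; s_k = R·t_k = k*(1 - k)/(6*(k + 2)*(k + 3)).
Δs = -k/(k**3 + 9*k**2 + 26*k + 24), as required.

Yes. s_k = \frac{k \left(1 - k\right)}{6 \left(k + 2\right) \left(k + 3\right)}.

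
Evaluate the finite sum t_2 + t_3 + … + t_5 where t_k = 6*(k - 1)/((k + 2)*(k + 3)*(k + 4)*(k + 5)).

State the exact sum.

Σ = 1/40

r(k) = k*(k + 2)/((k - 1)*(k + 6)) after simplifying.
Gosper form: A/B · C(k+1)/C(k) with A=k + 2, B=k + 6, C=k - 1.
f must satisfy (k + 2)·f(k+1) − (k + 5)·f(k) = k - 1.
deg f ≤ 3 (via 1,1,1).
Solve for f: f(k) = -k/2 (degree 1 ≤ 3).
Then R = B(k−1)f/C = -k*(k + 5)/(2*(k - 1)), so s_k = R(k)·t_k = -3*k/((k + 2)*(k + 3)*(k + 4)).
s_(k+1) − s_k = 6*(k - 1)/(k**4 + 14*k**3 + 71*k**2 + 154*k + 120) = t_k.
Sum = s_(6) − s_(2); s_(6) = -1/40, s_(2) = -1/20 ⇒ 1/40.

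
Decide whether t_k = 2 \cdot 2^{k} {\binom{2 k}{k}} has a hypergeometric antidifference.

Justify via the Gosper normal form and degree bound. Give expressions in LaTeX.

No. Not Gosper-summable.

t_(k+1)/t_k = 4*(2*k + 1)/(k + 1).
Take A(k)=8*k + 4, B(k)=k + 1, C(k)=1.
Set up (8*k + 4)·f(k+1) − (k)·f(k) − (1) = 0.
d = -1 from the (1,1,0) case.
deg f ≤ -1 is impossible — no certificate.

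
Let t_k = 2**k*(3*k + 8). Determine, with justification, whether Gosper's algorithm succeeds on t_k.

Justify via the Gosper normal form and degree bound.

Yes. s_k = 2**k*(3*k + 2).

The ratio is 2*(3*k + 11)/(3*k + 8).
Take A(k)=2, B(k)=1, C(k)=k + 8/3.
Need (2)·f(k+1) − (1)·f(k) = k + 8/3.
deg f ≤ 1 (via 0,0,1).
A polynomial solution: f(k) = (3*k + 2)/3.
So s_k = (B(k−1)f/C)·t_k = ((3*k + 2)/(3*k + 8))·t_k = 2**k*(3*k + 2).
Verify: 2**k*(3*k + 8) matches t_k.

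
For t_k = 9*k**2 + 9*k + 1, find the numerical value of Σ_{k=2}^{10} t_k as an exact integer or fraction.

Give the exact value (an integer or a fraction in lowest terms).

The ratio is (9*k**2 + 27*k + 19)/(9*k**2 + 9*k + 1).
A = 1, B = 1, C = k**2 + k + 1/9.
Key eq: (1)·f(k+1) = (1)·f(k) + (k**2 + k + 1/9).
deg f ≤ 3 (via 0,0,2).
Match coefficients ⇒ f(k) = k*(3*k**2 - 2)/9.
So s_k = (B(k−1)f/C)·t_k = (k*(3*k**2 - 2)/(9*k**2 + 9*k + 1))·t_k = k*(3*k**2 - 2).
Δs = 9*k**2 + 9*k + 1, as required.
Sum = s_(11) − s_(2); s_(11) = 3971, s_(2) = 20 ⇒ 3951.

Σ = 3951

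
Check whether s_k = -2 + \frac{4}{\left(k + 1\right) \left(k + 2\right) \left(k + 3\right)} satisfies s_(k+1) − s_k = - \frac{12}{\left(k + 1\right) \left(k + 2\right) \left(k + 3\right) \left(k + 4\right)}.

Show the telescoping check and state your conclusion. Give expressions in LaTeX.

valid; difference matches t_k

s_(k+1) = -2 + 4/((k + 2)*(k + 3)*(k + 4))
s_(k+1) − s_k = -12/((k + 1)*(k + 2)*(k + 3)*(k + 4))
(s_(k+1) − s_k) − t_k = 0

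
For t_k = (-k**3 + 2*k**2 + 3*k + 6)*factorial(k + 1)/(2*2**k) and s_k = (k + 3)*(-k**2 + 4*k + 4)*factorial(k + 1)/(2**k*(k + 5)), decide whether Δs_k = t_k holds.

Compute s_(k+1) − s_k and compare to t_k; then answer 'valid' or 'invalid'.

s_(k+1) = (k + 4)*(-k**2 + 2*k + 7)*factorial(k + 2)/(2*2**k*(k + 6))
s_(k+1) − s_k = (-k**5 - 7*k**4 + k**3 + 69*k**2 + 130*k + 136)*factorial(k + 1)/(2*2**k*(k + 5)*(k + 6))
(s_(k+1) − s_k) − t_k = (k**4 + 3*k**3 - 15*k**2 - 13*k - 22)*factorial(k + 1)/(2**k*(k + 5)*(k + 6))

Invalid: residual (k**4 + 3*k**3 - 15*k**2 - 13*k - 22)*factorial(k + 1)/(2**k*(k + 5)*(k + 6)) ≠ 0.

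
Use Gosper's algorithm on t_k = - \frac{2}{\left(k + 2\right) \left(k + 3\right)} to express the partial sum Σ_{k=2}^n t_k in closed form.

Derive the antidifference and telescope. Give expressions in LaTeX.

Step 1: r(k) = (k + 2)/(k + 4).
Factor: A=k + 2; B=k + 4; C=1.
Solve (k + 2)·f(k+1) − (k + 3)·f(k) = 1.
Bound: deg f ≤ 1.
A polynomial solution: f(k) = k/2.
Get s_k = R·t_k = -k/(k + 2) with R(k) = B(k−1)f(k)/C(k) = k*(k + 3)/2.
Verify: -2/(k**2 + 5*k + 6) matches t_k.
Telescope: S(n) = s_(n+1) − s_(2) = (-n - 1)/(n + 3) − (-1/2) = (1 - n)/(2*(n + 3)).

S(n) = \frac{1 - n}{2 \left(n + 3\right)}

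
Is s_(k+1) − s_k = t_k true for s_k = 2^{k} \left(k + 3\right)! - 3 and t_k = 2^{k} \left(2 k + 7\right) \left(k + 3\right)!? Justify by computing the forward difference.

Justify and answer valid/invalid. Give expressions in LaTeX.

s_(k+1) = 2**(k + 1)*factorial(k + 4) - 3
s_(k+1) − s_k = 2**k*(2*k + 7)*factorial(k + 3)
(s_(k+1) − s_k) − t_k = 0

Valid — Δs_k = t_k.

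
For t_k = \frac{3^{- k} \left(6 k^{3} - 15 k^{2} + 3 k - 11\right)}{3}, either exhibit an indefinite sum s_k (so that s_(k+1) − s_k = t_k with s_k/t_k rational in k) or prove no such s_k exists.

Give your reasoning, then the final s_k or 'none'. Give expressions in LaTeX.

r(k) = (6*k**3 + 3*k**2 - 9*k - 17)/(3*(6*k**3 - 15*k**2 + 3*k - 11)) after simplifying.
Take A(k)=1/3, B(k)=1, C(k)=k**3 - 5*k**2/2 + k/2 - 11/6.
f must satisfy (1/3)·f(k+1) − (1)·f(k) = k**3 - 5*k**2/2 + k/2 - 11/6.
d = 3 from the (0,0,3) case.
Solve for f: f(k) = -(3*k**3 - 3*k**2 + 3*k - 4)/2 (degree 3 ≤ 3).
So s_k = (B(k−1)f/C)·t_k = (-3*(3*k**3 - 3*k**2 + 3*k - 4)/(6*k**3 - 15*k**2 + 3*k - 11))·t_k = (-3*k**3 + 3*k**2 - 3*k + 4)/3**k.
s_(k+1) − s_k = (6*k**3 - 15*k**2 + 3*k - 11)/(3*3**k) = t_k.

s_k = 3^{- k} \left(- 3 k^{3} + 3 k^{2} - 3 k + 4\right)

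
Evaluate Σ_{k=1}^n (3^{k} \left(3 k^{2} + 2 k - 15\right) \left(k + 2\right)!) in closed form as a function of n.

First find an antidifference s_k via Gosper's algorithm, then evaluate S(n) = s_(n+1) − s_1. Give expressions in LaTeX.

Ratio r(k) = 3*(3*k**3 + 17*k**2 + 14*k - 30)/(3*k**2 + 2*k - 15).
Gosper form: A/B · C(k+1)/C(k) with A=3*k + 9, B=1, C=k**2 + 2*k/3 - 5.
f must satisfy (3*k + 9)·f(k+1) − (1)·f(k) = k**2 + 2*k/3 - 5.
Degrees (1,0,2) ⇒ d ≤ 1.
Solving with deg f ≤ 1: f(k) = (k - 3)/3.
Then R = B(k−1)f/C = (k - 3)/(3*k**2 + 2*k - 15), so s_k = R(k)·t_k = 3**k*(k - 3)*factorial(k + 2).
Δs = 3**k*(3*k**2 + 2*k - 15)*factorial(k + 2), as required.
Telescope: S(n) = s_(n+1) − s_(1) = 3**(n + 1)*(n - 2)*factorial(n + 3) − (-36) = 3*3**n*n*factorial(n + 3) - 6*3**n*factorial(n + 3) + 36.

S(n) = 3 \cdot 3^{n} n \left(n + 3\right)! - 6 \cdot 3^{n} \left(n + 3\right)! + 36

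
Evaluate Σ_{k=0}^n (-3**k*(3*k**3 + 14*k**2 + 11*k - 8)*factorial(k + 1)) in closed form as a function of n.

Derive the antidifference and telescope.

Compute t_(k+1)/t_k: get 3*(3*k**4 + 29*k**3 + 94*k**2 + 116*k + 40)/(3*k**3 + 14*k**2 + 11*k - 8).
So A=3*k + 6 and B=1, with C=k**3 + 14*k**2/3 + 11*k/3 - 8/3.
Key eq: (3*k + 6)·f(k+1) = (1)·f(k) + (k**3 + 14*k**2/3 + 11*k/3 - 8/3).
d = 2 from the (1,0,3) case.
Coefficient equations give f(k) = (k**2 + k - 4)/3.
Certificate R = B(k−1)f/C = (k**2 + k - 4)/(3*k**3 + 14*k**2 + 11*k - 8) gives s_k = -3**k*(k**2 + k - 4)*factorial(k + 1).
Verify: -3**k*(3*k**3 + 14*k**2 + 11*k - 8)*factorial(k + 1) matches t_k.
s_(n+1) = -3**(n + 1)*(n**2 + 3*n - 2)*factorial(n + 2) and s_(0) = 4, so S(n) = -3*3**n*n**4*factorial(n) - 18*3**n*n**3*factorial(n) - 27*3**n*n**2*factorial(n) + 12*3**n*factorial(n) - 4.

S(n) = -3*3**n*n**4*factorial(n) - 18*3**n*n**3*factorial(n) - 27*3**n*n**2*factorial(n) + 12*3**n*factorial(n) - 4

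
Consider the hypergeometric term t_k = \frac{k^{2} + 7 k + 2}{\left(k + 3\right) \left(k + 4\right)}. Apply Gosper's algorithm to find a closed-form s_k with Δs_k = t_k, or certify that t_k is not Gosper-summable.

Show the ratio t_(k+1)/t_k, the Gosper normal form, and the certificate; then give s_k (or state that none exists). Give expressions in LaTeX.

s_k = \frac{k \left(3 k - 1\right)}{3 \left(k + 3\right)}

Ratio r(k) = (k + 3)*(7*k + (k + 1)**2 + 9)/((k + 5)*(k**2 + 7*k + 2)).
Gosper form: A/B · C(k+1)/C(k) with A=k + 3, B=k + 5, C=k**2 + 7*k + 2.
Need (k + 3)·f(k+1) − (k + 4)·f(k) = k**2 + 7*k + 2.
Bound: deg f ≤ 2.
Solving with deg f ≤ 2: f(k) = k*(3*k - 1)/3.
Certificate R = B(k−1)f/C = k*(k + 4)*(3*k - 1)/(3*(k**2 + 7*k + 2)) gives s_k = k*(3*k - 1)/(3*(k + 3)).
Check: Δs_k = (k**2 + 7*k + 2)/(k**2 + 7*k + 12). ✓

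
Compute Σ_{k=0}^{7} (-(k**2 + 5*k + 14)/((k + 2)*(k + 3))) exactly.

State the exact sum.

Σ = -56/5

The ratio is (k + 2)*(5*k + (k + 1)**2 + 19)/((k + 4)*(k**2 + 5*k + 14)).
Factor: A=k + 2; B=k + 4; C=k**2 + 5*k + 14.
f must satisfy (k + 2)·f(k+1) − (k + 3)·f(k) = k**2 + 5*k + 14.
From deg A=1, deg B=1, deg C=2: d=2.
A polynomial solution: f(k) = k*(k + 6).
So s_k = (B(k−1)f/C)·t_k = (k*(k + 3)*(k + 6)/(k**2 + 5*k + 14))·t_k = k*(-k - 6)/(k + 2).
Δs = (-k**2 - 5*k - 14)/(k**2 + 5*k + 6), as required.
Evaluate s at k=8 and k=0: -56/5 and 0; difference -56/5.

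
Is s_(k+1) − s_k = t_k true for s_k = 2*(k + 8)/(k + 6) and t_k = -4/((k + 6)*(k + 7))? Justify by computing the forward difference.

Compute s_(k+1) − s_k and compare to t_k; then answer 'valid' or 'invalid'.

s_(k+1) = 2*(k + 9)/(k + 7)
s_(k+1) − s_k = -4/(k**2 + 13*k + 42)
(s_(k+1) − s_k) − t_k = 0

Valid — Δs_k = t_k.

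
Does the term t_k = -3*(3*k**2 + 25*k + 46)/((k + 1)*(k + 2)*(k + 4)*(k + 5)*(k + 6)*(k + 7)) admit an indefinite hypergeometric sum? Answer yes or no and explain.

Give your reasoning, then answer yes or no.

Step 1: r(k) = (k + 1)*(k + 4)*(25*k + 3*(k + 1)**2 + 71)/((k + 3)*(k + 8)*(3*k**2 + 25*k + 46)).
Gosper form: A/B · C(k+1)/C(k) with A=k + 1, B=k + 8, C=k**3 + 34*k**2/3 + 121*k/3 + 46.
Set up (k + 1)·f(k+1) − (k + 7)·f(k) − (k**3 + 34*k**2/3 + 121*k/3 + 46) = 0.
Bound: deg f ≤ 6.
Coefficient equations give f(k) = k*(k + 2)*(k + 3)*(k + 5)*(k**2 + 11*k + 34)/72.
Then R = B(k−1)f/C = k*(k + 2)*(k + 5)*(k + 7)*(k**2 + 11*k + 34)/(24*(3*k**2 + 25*k + 46)), so s_k = R(k)·t_k = k*(-k**2 - 11*k - 34)/(8*(k**3 + 11*k**2 + 34*k + 24)).
Verify: 3*(-3*k**2 - 25*k - 46)/(k**6 + 25*k**5 + 247*k**4 + 1219*k**3 + 3112*k**2 + 3796*k + 1680) matches t_k.

Yes. s_k = k*(-k**2 - 11*k - 34)/(8*(k**3 + 11*k**2 + 34*k + 24)).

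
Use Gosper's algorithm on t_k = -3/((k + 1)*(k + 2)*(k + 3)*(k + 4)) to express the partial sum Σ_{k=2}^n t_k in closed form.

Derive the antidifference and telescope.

Step 1: r(k) = (k + 1)/(k + 5).
Normal form (A,B,C) = (k + 1, k + 5, 1).
Set up (k + 1)·f(k+1) − (k + 4)·f(k) − (1) = 0.
Degrees (1,1,0) ⇒ d ≤ 3.
Match coefficients ⇒ f(k) = k*(k**2 + 6*k + 11)/18.
So s_k = (B(k−1)f/C)·t_k = (k*(k + 4)*(k**2 + 6*k + 11)/18)·t_k = k*(-k**2 - 6*k - 11)/(6*(k + 1)*(k + 2)*(k + 3)).
Check: Δs_k = -3/(k**4 + 10*k**3 + 35*k**2 + 50*k + 24). ✓
Telescope: S(n) = s_(n+1) − s_(2) = (-n**3 - 9*n**2 - 26*n - 18)/(6*(n**3 + 9*n**2 + 26*n + 24)) − (-3/20) = (-n**3 - 9*n**2 - 26*n + 36)/(60*(n**3 + 9*n**2 + 26*n + 24)).

S(n) = (-n**3 - 9*n**2 - 26*n + 36)/(60*(n**3 + 9*n**2 + 26*n + 24))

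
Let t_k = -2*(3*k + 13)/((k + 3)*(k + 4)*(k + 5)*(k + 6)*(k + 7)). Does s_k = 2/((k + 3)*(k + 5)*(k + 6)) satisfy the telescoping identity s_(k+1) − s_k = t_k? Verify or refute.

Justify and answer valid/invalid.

valid; difference matches t_k

s_(k+1) = 2/((k + 4)*(k + 6)*(k + 7))
s_(k+1) − s_k = 2*(-3*k - 13)/(k**5 + 25*k**4 + 245*k**3 + 1175*k**2 + 2754*k + 2520)
(s_(k+1) − s_k) − t_k = 0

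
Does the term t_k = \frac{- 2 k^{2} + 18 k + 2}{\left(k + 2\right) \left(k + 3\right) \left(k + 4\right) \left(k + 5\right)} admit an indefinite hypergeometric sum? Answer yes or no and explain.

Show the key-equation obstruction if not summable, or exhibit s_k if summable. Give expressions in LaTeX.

Yes. s_k = \frac{k \left(k^{2} + 33 k - 22\right)}{12 \left(k + 2\right) \left(k + 3\right) \left(k + 4\right)}.

r(k) = (k + 2)*(9*k - (k + 1)**2 + 10)/((k + 6)*(-k**2 + 9*k + 1)) after simplifying.
Gosper form: A/B · C(k+1)/C(k) with A=k + 2, B=k + 6, C=k**2 - 9*k - 1.
Key eq: (k + 2)·f(k+1) = (k + 5)·f(k) + (k**2 - 9*k - 1).
Bound: deg f ≤ 3.
Solve for f: f(k) = -k*(k**2 + 33*k - 22)/24 (degree 3 ≤ 3).
Certificate R = B(k−1)f/C = -k*(k + 5)*(k**2 + 33*k - 22)/(24*(k**2 - 9*k - 1)) gives s_k = k*(k**2 + 33*k - 22)/(12*(k + 2)*(k + 3)*(k + 4)).
s_(k+1) − s_k = 2*(-k**2 + 9*k + 1)/(k**4 + 14*k**3 + 71*k**2 + 154*k + 120) = t_k.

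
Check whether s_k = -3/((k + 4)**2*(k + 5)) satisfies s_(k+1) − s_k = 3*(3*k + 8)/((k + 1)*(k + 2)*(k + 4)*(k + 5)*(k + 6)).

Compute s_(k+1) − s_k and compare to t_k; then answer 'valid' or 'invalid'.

s_(k+1) = -3/((k + 5)**2*(k + 6))
s_(k+1) − s_k = 3*(3*k + 14)/(k**5 + 24*k**4 + 229*k**3 + 1086*k**2 + 2560*k + 2400)
(s_(k+1) − s_k) − t_k = 36*(-k**2 - 7*k - 11)/(k**7 + 27*k**6 + 303*k**5 + 1821*k**4 + 6276*k**3 + 12252*k**2 + 12320*k + 4800)

Invalid: residual 36*(-k**2 - 7*k - 11)/(k**7 + 27*k**6 + 303*k**5 + 1821*k**4 + 6276*k**3 + 12252*k**2 + 12320*k + 4800) ≠ 0.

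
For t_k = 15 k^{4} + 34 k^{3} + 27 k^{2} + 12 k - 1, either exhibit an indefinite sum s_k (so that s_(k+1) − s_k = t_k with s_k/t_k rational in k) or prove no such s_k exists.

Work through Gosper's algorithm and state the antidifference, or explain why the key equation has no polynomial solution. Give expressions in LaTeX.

Ratio r(k) = (15*k**4 + 94*k**3 + 219*k**2 + 228*k + 87)/(15*k**4 + 34*k**3 + 27*k**2 + 12*k - 1).
Normal form (A,B,C) = (1, 1, k**4 + 34*k**3/15 + 9*k**2/5 + 4*k/5 - 1/15).
Need (1)·f(k+1) − (1)·f(k) = k**4 + 34*k**3/15 + 9*k**2/5 + 4*k/5 - 1/15.
d = 5 from the (0,0,4) case.
Match coefficients ⇒ f(k) = k*(3*k**4 + k**3 - 3*k**2 + k - 3)/15.
So s_k = (B(k−1)f/C)·t_k = (k*(3*k**4 + k**3 - 3*k**2 + k - 3)/(15*k**4 + 34*k**3 + 27*k**2 + 12*k - 1))·t_k = k*(3*k**4 + k**3 - 3*k**2 + k - 3).
s_(k+1) − s_k = 15*k**4 + 34*k**3 + 27*k**2 + 12*k - 1 = t_k.

s_k = k \left(3 k^{4} + k^{3} - 3 k^{2} + k - 3\right)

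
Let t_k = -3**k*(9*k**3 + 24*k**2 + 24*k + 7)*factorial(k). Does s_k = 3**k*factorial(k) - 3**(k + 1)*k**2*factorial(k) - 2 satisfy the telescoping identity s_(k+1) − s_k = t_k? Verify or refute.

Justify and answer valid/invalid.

s_(k+1) = 3**(k + 1)*factorial(k + 1) - 3**(k + 2)*(k + 1)**2*factorial(k + 1) - 2
s_(k+1) − s_k = -3**k*(9*k**3 + 24*k**2 + 24*k + 7)*factorial(k)
(s_(k+1) − s_k) − t_k = 0

valid (s_(k+1) − s_k reduces to t_k)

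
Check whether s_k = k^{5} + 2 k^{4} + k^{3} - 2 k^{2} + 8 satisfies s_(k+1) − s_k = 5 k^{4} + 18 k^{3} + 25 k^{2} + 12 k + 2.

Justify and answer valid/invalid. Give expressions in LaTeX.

Valid — Δs_k = t_k.

s_(k+1) = k**5 + 7*k**4 + 19*k**3 + 23*k**2 + 12*k + 10
s_(k+1) − s_k = 5*k**4 + 18*k**3 + 25*k**2 + 12*k + 2
(s_(k+1) − s_k) − t_k = 0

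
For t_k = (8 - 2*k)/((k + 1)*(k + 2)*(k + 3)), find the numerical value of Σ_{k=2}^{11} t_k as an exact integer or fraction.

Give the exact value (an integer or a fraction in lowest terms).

Σ = 5/156

r(k) = (k - 3)*(k + 1)/((k - 4)*(k + 4)) after simplifying.
Take A(k)=k + 1, B(k)=k + 4, C(k)=k - 4.
Solve (k + 1)·f(k+1) − (k + 3)·f(k) = k - 4.
deg f ≤ 2 (via 1,1,1).
Solve for f: f(k) = -k*(3*k + 13)/4 (degree 2 ≤ 2).
So s_k = (B(k−1)f/C)·t_k = (-k*(k + 3)*(3*k + 13)/(4*(k - 4)))·t_k = k*(3*k + 13)/(2*(k + 1)*(k + 2)).
Verify: 2*(4 - k)/(k**3 + 6*k**2 + 11*k + 6) matches t_k.
Telescoping: Σ = s_(12) − s_(2) = 21/13 − (19/12) = 5/156.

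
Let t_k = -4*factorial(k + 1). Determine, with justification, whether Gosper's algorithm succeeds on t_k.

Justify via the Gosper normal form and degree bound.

No — negative degree bound, so no certificate f.

Compute t_(k+1)/t_k: get k + 2.
A = k + 2, B = 1, C = 1.
Solve (k + 2)·f(k+1) − (1)·f(k) = 1.
From deg A=1, deg B=0, deg C=0: d=-1.
d = -1 < 0 ⇒ no nonzero polynomial f; not summable.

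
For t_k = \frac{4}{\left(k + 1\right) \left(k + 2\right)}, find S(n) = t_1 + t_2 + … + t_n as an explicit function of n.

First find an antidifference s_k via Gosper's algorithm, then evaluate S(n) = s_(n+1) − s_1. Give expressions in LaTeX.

S(n) = \frac{2 n}{n + 2}

Compute t_(k+1)/t_k: get (k + 1)/(k + 3).
Gosper form: A/B · C(k+1)/C(k) with A=k + 1, B=k + 3, C=1.
Need (k + 1)·f(k+1) − (k + 2)·f(k) = 1.
Bound: deg f ≤ 1.
Coefficient equations give f(k) = k.
R(k) = B(k−1)·f(k)/C(k) = k*(k + 2); s_k = R·t_k = 4*k/(k + 1).
Check: Δs_k = 4/(k**2 + 3*k + 2). ✓
s_(n+1) = 4*(n + 1)/(n + 2) and s_(1) = 2, so S(n) = 2*n/(n + 2).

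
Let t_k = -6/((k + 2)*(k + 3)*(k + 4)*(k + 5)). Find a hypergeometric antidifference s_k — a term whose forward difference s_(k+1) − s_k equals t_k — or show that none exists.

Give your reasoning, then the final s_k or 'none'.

s_k = k*(-k**2 - 9*k - 26)/(12*(k + 2)*(k + 3)*(k + 4))

Compute t_(k+1)/t_k: get (k + 2)/(k + 6).
Take A(k)=k + 2, B(k)=k + 6, C(k)=1.
Need (k + 2)·f(k+1) − (k + 5)·f(k) = 1.
From deg A=1, deg B=1, deg C=0: d=3.
Match coefficients ⇒ f(k) = k*(k**2 + 9*k + 26)/72.
R(k) = B(k−1)·f(k)/C(k) = k*(k + 5)*(k**2 + 9*k + 26)/72; s_k = R·t_k = k*(-k**2 - 9*k - 26)/(12*(k + 2)*(k + 3)*(k + 4)).
Δs = -6/(k**4 + 14*k**3 + 71*k**2 + 154*k + 120), as required.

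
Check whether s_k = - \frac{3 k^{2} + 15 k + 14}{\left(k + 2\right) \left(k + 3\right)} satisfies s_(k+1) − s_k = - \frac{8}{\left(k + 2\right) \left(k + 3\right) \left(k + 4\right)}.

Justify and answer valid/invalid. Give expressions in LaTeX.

Valid — Δs_k = t_k.

s_(k+1) = (-15*k - 3*(k + 1)**2 - 29)/((k + 3)*(k + 4))
s_(k+1) − s_k = -8/(k**3 + 9*k**2 + 26*k + 24)
(s_(k+1) − s_k) − t_k = 0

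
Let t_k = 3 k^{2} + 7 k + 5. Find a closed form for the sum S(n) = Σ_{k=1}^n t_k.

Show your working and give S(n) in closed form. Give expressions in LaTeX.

Compute t_(k+1)/t_k: get (3*k**2 + 13*k + 15)/(3*k**2 + 7*k + 5).
Gosper form: A/B · C(k+1)/C(k) with A=1, B=1, C=k**2 + 7*k/3 + 5/3.
Solve (1)·f(k+1) − (1)·f(k) = k**2 + 7*k/3 + 5/3.
From deg A=0, deg B=0, deg C=2: d=3.
Coefficient equations give f(k) = k*(k**2 + 2*k + 2)/3.
Get s_k = R·t_k = k*(k**2 + 2*k + 2) with R(k) = B(k−1)f(k)/C(k) = k*(k**2 + 2*k + 2)/(3*k**2 + 7*k + 5).
Check: Δs_k = 3*k**2 + 7*k + 5. ✓
Σ_(k=1)^n t_k = s_(n+1) − s_(1) = (n**3 + 5*n**2 + 9*n + 5) − (5), i.e. n*(n**2 + 5*n + 9).

S(n) = n \left(n^{2} + 5 n + 9\right)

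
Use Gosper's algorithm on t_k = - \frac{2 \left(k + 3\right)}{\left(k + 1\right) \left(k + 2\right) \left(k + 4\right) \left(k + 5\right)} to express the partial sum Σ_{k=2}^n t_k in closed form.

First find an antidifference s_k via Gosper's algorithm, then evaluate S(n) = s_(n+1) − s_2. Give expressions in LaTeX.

Ratio r(k) = (k + 1)*(k + 4)**2/((k + 3)**2*(k + 6)).
So A=k + 1 and B=k + 6, with C=k**2 + 6*k + 9.
Key eq: (k + 1)·f(k+1) = (k + 5)·f(k) + (k**2 + 6*k + 9).
deg f ≤ 4 (via 1,1,2).
Solve for f: f(k) = k*(k + 2)*(k + 3)*(k + 5)/8 (degree 4 ≤ 4).
Get s_k = R·t_k = k*(-k - 5)/(4*(k**2 + 5*k + 4)) with R(k) = B(k−1)f(k)/C(k) = k*(k + 2)*(k + 5)**2/(8*(k + 3)).
Δs = 2*(-k - 3)/(k**4 + 12*k**3 + 49*k**2 + 78*k + 40), as required.
Σ_(k=2)^n t_k = s_(n+1) − s_(2) = ((-n**2 - 7*n - 6)/(4*(n**2 + 7*n + 10))) − (-7/36), i.e. (-n**2 - 7*n + 8)/(18*(n**2 + 7*n + 10)).

S(n) = \frac{- n^{2} - 7 n + 8}{18 \left(n^{2} + 7 n + 10\right)}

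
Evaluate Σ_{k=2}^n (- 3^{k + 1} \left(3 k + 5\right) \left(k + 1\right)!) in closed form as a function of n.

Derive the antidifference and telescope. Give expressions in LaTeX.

The ratio is 3*(k + 2)*(3*k + 8)/(3*k + 5).
Factor: A=3*k + 6; B=1; C=k + 5/3.
Solve (3*k + 6)·f(k+1) − (1)·f(k) = k + 5/3.
d = 0 from the (1,0,1) case.
Coefficient equations give f(k) = 1/3.
Certificate R = B(k−1)f/C = 1/(3*k + 5) gives s_k = -3**(k + 1)*factorial(k + 1).
Check: Δs_k = -3**(k + 1)*(3*k + 5)*factorial(k + 1). ✓
Telescope: S(n) = s_(n+1) − s_(2) = -3**(n + 2)*factorial(n + 2) − (-162) = -9*3**n*factorial(n + 2) + 162.

S(n) = - 9 \cdot 3^{n} \left(n + 2\right)! + 162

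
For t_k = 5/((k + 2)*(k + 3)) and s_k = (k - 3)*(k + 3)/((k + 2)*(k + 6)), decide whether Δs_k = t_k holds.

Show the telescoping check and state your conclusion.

s_(k+1) = (k - 2)*(k + 4)/((k + 3)*(k + 7))
s_(k+1) − s_k = (8*k**2 + 50*k + 93)/(k**4 + 18*k**3 + 113*k**2 + 288*k + 252)
(s_(k+1) − s_k) − t_k = 3*(k**2 - 5*k - 39)/(k**4 + 18*k**3 + 113*k**2 + 288*k + 252)

Invalid: residual 3*(k**2 - 5*k - 39)/(k**4 + 18*k**3 + 113*k**2 + 288*k + 252) ≠ 0.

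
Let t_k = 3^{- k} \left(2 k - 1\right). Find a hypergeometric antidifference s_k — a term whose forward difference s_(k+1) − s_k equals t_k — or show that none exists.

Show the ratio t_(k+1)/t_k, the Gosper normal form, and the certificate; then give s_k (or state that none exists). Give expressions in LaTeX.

s_k = - 3^{1 - k} k

Compute t_(k+1)/t_k: get (2*k + 1)/(3*(2*k - 1)).
Gosper form: A/B · C(k+1)/C(k) with A=1/3, B=1, C=k - 1/2.
Key eq: (1/3)·f(k+1) = (1)·f(k) + (k - 1/2).
deg f ≤ 1 (via 0,0,1).
Match coefficients ⇒ f(k) = -3*k/2.
Then R = B(k−1)f/C = -3*k/(2*k - 1), so s_k = R(k)·t_k = -3**(1 - k)*k.
Δs = (2*k - 1)/3**k, as required.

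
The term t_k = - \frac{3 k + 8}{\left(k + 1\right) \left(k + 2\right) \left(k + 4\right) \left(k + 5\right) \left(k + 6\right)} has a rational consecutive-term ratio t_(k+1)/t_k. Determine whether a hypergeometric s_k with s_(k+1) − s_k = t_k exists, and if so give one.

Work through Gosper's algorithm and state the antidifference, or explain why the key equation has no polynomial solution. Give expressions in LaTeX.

s_k = \frac{k \left(- k^{2} - 10 k - 29\right)}{20 \left(k^{3} + 10 k^{2} + 29 k + 20\right)}

r(k) = (k + 1)*(k + 4)*(3*k + 11)/((k + 3)*(k + 7)*(3*k + 8)) after simplifying.
Normal form (A,B,C) = (k + 1, k + 7, k**2 + 17*k/3 + 8).
Key eq: (k + 1)·f(k+1) = (k + 6)·f(k) + (k**2 + 17*k/3 + 8).
Bound: deg f ≤ 5.
Solving with deg f ≤ 5: f(k) = k*(k + 2)*(k + 3)*(k**2 + 10*k + 29)/60.
Get s_k = R·t_k = k*(-k**2 - 10*k - 29)/(20*(k**3 + 10*k**2 + 29*k + 20)) with R(k) = B(k−1)f(k)/C(k) = k*(k + 2)*(k + 6)*(k**2 + 10*k + 29)/(20*(3*k + 8)).
Δs = (-3*k - 8)/(k**5 + 18*k**4 + 121*k**3 + 372*k**2 + 508*k + 240), as required.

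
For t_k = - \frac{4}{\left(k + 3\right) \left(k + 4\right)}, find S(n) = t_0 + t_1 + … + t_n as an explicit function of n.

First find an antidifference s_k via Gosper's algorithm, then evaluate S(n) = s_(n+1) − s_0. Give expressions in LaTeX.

S(n) = \frac{4 \left(- n - 1\right)}{3 \left(n + 4\right)}

The ratio is (k + 3)/(k + 5).
Normal form (A,B,C) = (k + 3, k + 5, 1).
Key eq: (k + 3)·f(k+1) = (k + 4)·f(k) + (1).
Bound: deg f ≤ 1.
Coefficient equations give f(k) = k/3.
So s_k = (B(k−1)f/C)·t_k = (k*(k + 4)/3)·t_k = -4*k/(3*k + 9).
Δs = -4/(k**2 + 7*k + 12), as required.
s_(n+1) = 4*(-n - 1)/(3*(n + 4)) and s_(0) = 0, so S(n) = 4*(-n - 1)/(3*(n + 4)).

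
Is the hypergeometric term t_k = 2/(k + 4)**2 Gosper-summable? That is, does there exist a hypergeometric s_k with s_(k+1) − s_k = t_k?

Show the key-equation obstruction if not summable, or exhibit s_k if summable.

Compute t_(k+1)/t_k: get (k + 4)**2/(k + 5)**2.
Normal form (A,B,C) = (k**2 + 8*k + 16, k**2 + 10*k + 25, 1).
f must satisfy (k**2 + 8*k + 16)·f(k+1) − (k**2 + 8*k + 16)·f(k) = 1.
Degrees (2,2,0) ⇒ d ≤ 0.
f = c0 ⇒ A·f(k+1) − B(k−1)·f(k) − C = -1. The system {-1 = 0} is inconsistent; no antidifference.

No — t_k has no hypergeometric antidifference.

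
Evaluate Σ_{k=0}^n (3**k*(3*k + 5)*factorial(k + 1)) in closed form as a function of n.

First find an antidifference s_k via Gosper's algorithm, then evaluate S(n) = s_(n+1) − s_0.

t_(k+1)/t_k = 3*(k + 2)*(3*k + 8)/(3*k + 5).
Normal form (A,B,C) = (3*k + 6, 1, k + 5/3).
f must satisfy (3*k + 6)·f(k+1) − (1)·f(k) = k + 5/3.
d = 0 from the (1,0,1) case.
Coefficient equations give f(k) = 1/3.
Get s_k = R·t_k = 3**k*factorial(k + 1) with R(k) = B(k−1)f(k)/C(k) = 1/(3*k + 5).
Verify: 3**k*(3*k + 5)*factorial(k + 1) matches t_k.
Telescope: S(n) = s_(n+1) − s_(0) = 3**(n + 1)*factorial(n + 2) − (1) = 3*3**n*factorial(n + 2) - 1.

S(n) = 3*3**n*factorial(n + 2) - 1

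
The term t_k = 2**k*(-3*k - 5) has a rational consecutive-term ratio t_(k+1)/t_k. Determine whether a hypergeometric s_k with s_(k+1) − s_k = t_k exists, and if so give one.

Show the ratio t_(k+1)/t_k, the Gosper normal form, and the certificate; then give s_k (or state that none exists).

Ratio r(k) = 2*(3*k + 8)/(3*k + 5).
Normal form (A,B,C) = (2, 1, k + 5/3).
Solve (2)·f(k+1) − (1)·f(k) = k + 5/3.
deg f ≤ 1 (via 0,0,1).
Solving with deg f ≤ 1: f(k) = (3*k - 1)/3.
R(k) = B(k−1)·f(k)/C(k) = (3*k - 1)/(3*k + 5); s_k = R·t_k = 2**k*(1 - 3*k).
Check: Δs_k = 2**k*(-3*k - 5). ✓

s_k = 2**k*(1 - 3*k)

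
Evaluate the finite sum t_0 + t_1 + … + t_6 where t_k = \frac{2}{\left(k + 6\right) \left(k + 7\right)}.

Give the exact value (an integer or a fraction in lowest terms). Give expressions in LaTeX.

The ratio is (k + 6)/(k + 8).
Take A(k)=k + 6, B(k)=k + 8, C(k)=1.
Solve (k + 6)·f(k+1) − (k + 7)·f(k) = 1.
deg f ≤ 1 (via 1,1,0).
Solving with deg f ≤ 1: f(k) = k/6.
So s_k = (B(k−1)f/C)·t_k = (k*(k + 7)/6)·t_k = k/(3*(k + 6)).
Check: Δs_k = 2/(k**2 + 13*k + 42). ✓
Sum = s_(7) − s_(0); s_(7) = 7/39, s_(0) = 0 ⇒ 7/39.

Σ = 7/39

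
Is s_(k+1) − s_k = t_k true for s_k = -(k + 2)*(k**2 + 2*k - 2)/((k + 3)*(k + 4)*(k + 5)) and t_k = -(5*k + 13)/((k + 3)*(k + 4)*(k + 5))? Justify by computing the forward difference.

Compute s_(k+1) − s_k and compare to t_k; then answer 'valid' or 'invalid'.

Invalid: residual 3*(-k**2 + 3*k + 15)/(k**4 + 18*k**3 + 119*k**2 + 342*k + 360) ≠ 0.

s_(k+1) = -(k + 3)*(2*k + (k + 1)**2)/((k + 4)*(k + 5)*(k + 6))
s_(k+1) − s_k = (-8*k**2 - 34*k - 33)/(k**4 + 18*k**3 + 119*k**2 + 342*k + 360)
(s_(k+1) − s_k) − t_k = 3*(-k**2 + 3*k + 15)/(k**4 + 18*k**3 + 119*k**2 + 342*k + 360)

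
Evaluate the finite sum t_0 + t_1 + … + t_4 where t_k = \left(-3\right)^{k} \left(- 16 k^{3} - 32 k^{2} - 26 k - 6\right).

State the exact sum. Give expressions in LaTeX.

r(k) = 3*(-8*k**3 - 40*k**2 - 69*k - 40)/(8*k**3 + 16*k**2 + 13*k + 3) after simplifying.
Gosper form: A/B · C(k+1)/C(k) with A=-3, B=1, C=k**3 + 2*k**2 + 13*k/8 + 3/8.
f must satisfy (-3)·f(k+1) − (1)·f(k) = k**3 + 2*k**2 + 13*k/8 + 3/8.
Bound: deg f ≤ 3.
Solve for f: f(k) = -k*(4*k**2 - k - 1)/16 (degree 3 ≤ 3).
R(k) = B(k−1)·f(k)/C(k) = -k*(4*k**2 - k - 1)/(2*(8*k**3 + 16*k**2 + 13*k + 3)); s_k = R·t_k = (-3)**k*k*(4*k**2 - k - 1).
s_(k+1) − s_k = (-3)**k*(-16*k**3 - 32*k**2 - 26*k - 6) = t_k.
Evaluate s at k=5 and k=0: -114210 and 0; difference -114210.

Σ = -114210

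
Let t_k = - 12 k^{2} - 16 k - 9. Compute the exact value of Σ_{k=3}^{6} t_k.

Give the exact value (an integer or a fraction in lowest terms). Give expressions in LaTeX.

Σ = -1356

Step 1: r(k) = (12*k**2 + 40*k + 37)/(12*k**2 + 16*k + 9).
So A=1 and B=1, with C=k**2 + 4*k/3 + 3/4.
f must satisfy (1)·f(k+1) − (1)·f(k) = k**2 + 4*k/3 + 3/4.
From deg A=0, deg B=0, deg C=2: d=3.
Solving with deg f ≤ 3: f(k) = k*(4*k**2 + 2*k + 3)/12.
So s_k = (B(k−1)f/C)·t_k = (k*(4*k**2 + 2*k + 3)/(12*k**2 + 16*k + 9))·t_k = k*(-4*k**2 - 2*k - 3).
s_(k+1) − s_k = -12*k**2 - 16*k - 9 = t_k.
Telescoping: Σ = s_(7) − s_(3) = -1491 − (-135) = -1356.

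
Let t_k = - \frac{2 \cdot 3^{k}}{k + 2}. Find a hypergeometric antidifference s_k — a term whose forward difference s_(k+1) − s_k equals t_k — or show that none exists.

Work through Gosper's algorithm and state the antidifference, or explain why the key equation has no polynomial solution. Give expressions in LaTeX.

none (Gosper's algorithm certifies no s_k)

r(k) = 3*(k + 2)/(k + 3) after simplifying.
Factor: A=3*k + 6; B=k + 3; C=1.
Key eq: (3*k + 6)·f(k+1) = (k + 2)·f(k) + (1).
d = -1 from the (1,1,0) case.
Bound -1 < 0, so the key equation has no polynomial solution.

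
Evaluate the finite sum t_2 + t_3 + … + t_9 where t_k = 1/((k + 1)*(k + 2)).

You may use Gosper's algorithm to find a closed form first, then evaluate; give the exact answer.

t_(k+1)/t_k = (k + 1)/(k + 3).
Normal form (A,B,C) = (k + 1, k + 3, 1).
Key eq: (k + 1)·f(k+1) = (k + 2)·f(k) + (1).
From deg A=1, deg B=1, deg C=0: d=1.
Match coefficients ⇒ f(k) = k.
Get s_k = R·t_k = k/(k + 1) with R(k) = B(k−1)f(k)/C(k) = k*(k + 2).
s_(k+1) − s_k = 1/(k**2 + 3*k + 2) = t_k.
Sum = s_(10) − s_(2); s_(10) = 10/11, s_(2) = 2/3 ⇒ 8/33.

Σ = 8/33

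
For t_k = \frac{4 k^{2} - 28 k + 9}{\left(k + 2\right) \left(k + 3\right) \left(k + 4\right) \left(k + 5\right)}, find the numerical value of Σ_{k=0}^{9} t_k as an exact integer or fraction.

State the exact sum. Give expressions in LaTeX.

Step 1: r(k) = -(k + 2)*(28*k - 4*(k + 1)**2 + 19)/((k + 6)*(4*k**2 - 28*k + 9)).
Normal form (A,B,C) = (k + 2, k + 6, k**2 - 7*k + 9/4).
f must satisfy (k + 2)·f(k+1) − (k + 5)·f(k) = k**2 - 7*k + 9/4.
d = 3 from the (1,1,2) case.
A polynomial solution: f(k) = k*(k**2 - 23*k + 58)/32.
Then R = B(k−1)f/C = k*(k + 5)*(k**2 - 23*k + 58)/(8*(4*k**2 - 28*k + 9)), so s_k = R(k)·t_k = k*(k**2 - 23*k + 58)/(8*(k + 2)*(k + 3)*(k + 4)).
Check: Δs_k = (4*k**2 - 28*k + 9)/(k**4 + 14*k**3 + 71*k**2 + 154*k + 120). ✓
Sum = s_(10) − s_(0); s_(10) = -15/364, s_(0) = 0 ⇒ -15/364.

Σ = -15/364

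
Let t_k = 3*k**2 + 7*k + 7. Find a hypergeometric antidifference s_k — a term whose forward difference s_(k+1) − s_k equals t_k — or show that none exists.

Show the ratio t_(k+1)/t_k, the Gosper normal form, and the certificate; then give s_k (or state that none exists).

s_k = k*(k**2 + 2*k + 4)

The ratio is (3*k**2 + 13*k + 17)/(3*k**2 + 7*k + 7).
Take A(k)=1, B(k)=1, C(k)=k**2 + 7*k/3 + 7/3.
Need (1)·f(k+1) − (1)·f(k) = k**2 + 7*k/3 + 7/3.
d = 3 from the (0,0,2) case.
Match coefficients ⇒ f(k) = k*(k**2 + 2*k + 4)/3.
Certificate R = B(k−1)f/C = k*(k**2 + 2*k + 4)/(3*k**2 + 7*k + 7) gives s_k = k*(k**2 + 2*k + 4).
Check: Δs_k = 3*k**2 + 7*k + 7. ✓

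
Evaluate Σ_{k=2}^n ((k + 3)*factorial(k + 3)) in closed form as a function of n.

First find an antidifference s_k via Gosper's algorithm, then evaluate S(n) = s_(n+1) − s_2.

S(n) = factorial(n + 4) - 120

Compute t_(k+1)/t_k: get (k + 4)**2/(k + 3).
Take A(k)=k + 4, B(k)=1, C(k)=k + 3.
Set up (k + 4)·f(k+1) − (1)·f(k) − (k + 3) = 0.
Degrees (1,0,1) ⇒ d ≤ 0.
Solve for f: f(k) = 1 (degree 0 ≤ 0).
Then R = B(k−1)f/C = 1/(k + 3), so s_k = R(k)·t_k = factorial(k + 3).
Δs = (k + 3)*factorial(k + 3), as required.
s_(n+1) = factorial(n + 4) and s_(2) = 120, so S(n) = factorial(n + 4) - 120.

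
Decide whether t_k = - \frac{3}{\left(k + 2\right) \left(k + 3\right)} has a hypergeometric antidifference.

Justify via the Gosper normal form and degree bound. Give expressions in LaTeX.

Ratio r(k) = (k + 2)/(k + 4).
Normal form (A,B,C) = (k + 2, k + 4, 1).
Solve (k + 2)·f(k+1) − (k + 3)·f(k) = 1.
d = 1 from the (1,1,0) case.
Coefficient equations give f(k) = k/2.
Then R = B(k−1)f/C = k*(k + 3)/2, so s_k = R(k)·t_k = -3*k/(2*k + 4).
s_(k+1) − s_k = -3/(k**2 + 5*k + 6) = t_k.

Yes. s_k = - \frac{3 k}{2 k + 4}.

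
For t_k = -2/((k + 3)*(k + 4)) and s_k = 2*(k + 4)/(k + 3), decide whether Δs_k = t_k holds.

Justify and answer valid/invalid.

s_(k+1) = 2*(k + 5)/(k + 4)
s_(k+1) − s_k = -2/(k**2 + 7*k + 12)
(s_(k+1) − s_k) − t_k = 0

Valid — Δs_k = t_k.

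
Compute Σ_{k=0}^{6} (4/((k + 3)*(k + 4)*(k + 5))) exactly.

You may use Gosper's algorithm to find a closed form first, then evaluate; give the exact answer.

Compute t_(k+1)/t_k: get (k + 3)/(k + 6).
Take A(k)=k + 3, B(k)=k + 6, C(k)=1.
Solve (k + 3)·f(k+1) − (k + 5)·f(k) = 1.
Bound: deg f ≤ 2.
Solving with deg f ≤ 2: f(k) = k*(k + 7)/24.
So s_k = (B(k−1)f/C)·t_k = (k*(k + 5)*(k + 7)/24)·t_k = k*(k + 7)/(6*(k + 3)*(k + 4)).
Check: Δs_k = 4/(k**3 + 12*k**2 + 47*k + 60). ✓
Sum = s_(7) − s_(0); s_(7) = 49/330, s_(0) = 0 ⇒ 49/330.

Σ = 49/330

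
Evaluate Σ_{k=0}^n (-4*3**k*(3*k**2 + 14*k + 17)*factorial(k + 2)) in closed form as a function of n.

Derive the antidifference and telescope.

t_(k+1)/t_k = 3*(3*k**3 + 29*k**2 + 94*k + 102)/(3*k**2 + 14*k + 17).
Factor: A=3*k + 9; B=1; C=k**2 + 14*k/3 + 17/3.
Need (3*k + 9)·f(k+1) − (1)·f(k) = k**2 + 14*k/3 + 17/3.
deg f ≤ 1 (via 1,0,2).
Solving with deg f ≤ 1: f(k) = (k + 1)/3.
Then R = B(k−1)f/C = (k + 1)/(3*k**2 + 14*k + 17), so s_k = R(k)·t_k = -4*3**k*(k + 1)*factorial(k + 2).
Check: Δs_k = -4*3**k*(3*k**2 + 14*k + 17)*factorial(k + 2). ✓
Evaluate: s_(n+1) = -12*3**n*(n + 2)*factorial(n + 3); subtract s_(0) = -8 ⇒ S(n) = -12*3**n*n*factorial(n + 3) - 24*3**n*factorial(n + 3) + 8.

S(n) = -12*3**n*n*factorial(n + 3) - 24*3**n*factorial(n + 3) + 8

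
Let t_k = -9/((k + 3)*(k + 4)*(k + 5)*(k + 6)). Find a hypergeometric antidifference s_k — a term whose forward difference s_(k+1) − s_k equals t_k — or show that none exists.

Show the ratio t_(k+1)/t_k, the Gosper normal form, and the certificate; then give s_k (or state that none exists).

t_(k+1)/t_k = (k + 3)/(k + 7).
So A=k + 3 and B=k + 7, with C=1.
Set up (k + 3)·f(k+1) − (k + 6)·f(k) − (1) = 0.
From deg A=1, deg B=1, deg C=0: d=3.
Solve for f: f(k) = k*(k**2 + 12*k + 47)/180 (degree 3 ≤ 3).
Get s_k = R·t_k = k*(-k**2 - 12*k - 47)/(20*(k + 3)*(k + 4)*(k + 5)) with R(k) = B(k−1)f(k)/C(k) = k*(k + 6)*(k**2 + 12*k + 47)/180.
Check: Δs_k = -9/(k**4 + 18*k**3 + 119*k**2 + 342*k + 360). ✓

s_k = k*(-k**2 - 12*k - 47)/(20*(k + 3)*(k + 4)*(k + 5))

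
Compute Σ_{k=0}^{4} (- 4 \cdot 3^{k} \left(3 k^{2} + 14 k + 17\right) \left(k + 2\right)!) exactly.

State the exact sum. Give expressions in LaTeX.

r(k) = 3*(3*k**3 + 29*k**2 + 94*k + 102)/(3*k**2 + 14*k + 17) after simplifying.
Gosper form: A/B · C(k+1)/C(k) with A=3*k + 9, B=1, C=k**2 + 14*k/3 + 17/3.
Need (3*k + 9)·f(k+1) − (1)·f(k) = k**2 + 14*k/3 + 17/3.
d = 1 from the (1,0,2) case.
A polynomial solution: f(k) = (k + 1)/3.
Certificate R = B(k−1)f/C = (k + 1)/(3*k**2 + 14*k + 17) gives s_k = -4*3**k*(k + 1)*factorial(k + 2).
s_(k+1) − s_k = -4*3**k*(3*k**2 + 14*k + 17)*factorial(k + 2) = t_k.
Evaluate s at k=5 and k=0: -29393280 and -8; difference -29393272.

Σ = -29393272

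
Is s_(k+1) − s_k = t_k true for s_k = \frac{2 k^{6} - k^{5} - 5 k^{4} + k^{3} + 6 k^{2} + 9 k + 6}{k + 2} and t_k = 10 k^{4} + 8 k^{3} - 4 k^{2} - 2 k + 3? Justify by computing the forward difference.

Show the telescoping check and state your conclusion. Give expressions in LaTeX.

Invalid: residual \frac{k \left(- 8 k^{4} - 31 k^{3} - 14 k^{2} + 13 k + 4\right)}{k^{2} + 5 k + 6} ≠ 0.

s_(k+1) = (2*k**6 + 11*k**5 + 20*k**4 + 11*k**3 - k**2 + 11*k + 18)/(k + 3)
s_(k+1) − s_k = (10*k**6 + 50*k**5 + 65*k**4 + 12*k**3 - 18*k**2 + 7*k + 18)/(k**2 + 5*k + 6)
(s_(k+1) − s_k) − t_k = k*(-8*k**4 - 31*k**3 - 14*k**2 + 13*k + 4)/(k**2 + 5*k + 6)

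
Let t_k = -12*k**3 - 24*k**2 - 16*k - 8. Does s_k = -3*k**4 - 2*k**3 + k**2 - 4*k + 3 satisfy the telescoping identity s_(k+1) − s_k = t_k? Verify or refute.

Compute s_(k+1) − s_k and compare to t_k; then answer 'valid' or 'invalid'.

s_(k+1) = -3*k**4 - 14*k**3 - 23*k**2 - 20*k - 5
s_(k+1) − s_k = -12*k**3 - 24*k**2 - 16*k - 8
(s_(k+1) − s_k) − t_k = 0

Valid — Δs_k = t_k.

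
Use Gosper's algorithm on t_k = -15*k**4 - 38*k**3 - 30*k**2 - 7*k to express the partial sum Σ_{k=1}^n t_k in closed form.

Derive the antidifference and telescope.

Step 1: r(k) = (15*k**3 + 83*k**2 + 151*k + 90)/(k*(15*k**2 + 23*k + 7)).
Gosper form: A/B · C(k+1)/C(k) with A=1, B=1, C=k**4 + 38*k**3/15 + 2*k**2 + 7*k/15.
Set up (1)·f(k+1) − (1)·f(k) − (k**4 + 38*k**3/15 + 2*k**2 + 7*k/15) = 0.
From deg A=0, deg B=0, deg C=4: d=5.
Match coefficients ⇒ f(k) = k*(k - 1)*(k + 1)**2*(3*k - 1)/15.
Certificate R = B(k−1)f/C = (k - 1)*(k + 1)*(3*k - 1)/(15*k**2 + 23*k + 7) gives s_k = k*(-3*k**4 - 2*k**3 + 4*k**2 + 2*k - 1).
s_(k+1) − s_k = k*(-15*k**3 - 38*k**2 - 30*k - 7) = t_k.
Evaluate: s_(n+1) = n*(-3*n**4 - 17*n**3 - 34*n**2 - 28*n - 8); subtract s_(1) = 0 ⇒ S(n) = n*(-3*n**4 - 17*n**3 - 34*n**2 - 28*n - 8).

S(n) = n*(-3*n**4 - 17*n**3 - 34*n**2 - 28*n - 8)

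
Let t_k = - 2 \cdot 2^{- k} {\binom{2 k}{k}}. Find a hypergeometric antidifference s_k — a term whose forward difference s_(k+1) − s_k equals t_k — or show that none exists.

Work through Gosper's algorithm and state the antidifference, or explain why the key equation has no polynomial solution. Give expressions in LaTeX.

Step 1: r(k) = (2*k + 1)/(k + 1).
Normal form (A,B,C) = (2*k + 1, k + 1, 1).
f must satisfy (2*k + 1)·f(k+1) − (k)·f(k) = 1.
From deg A=1, deg B=1, deg C=0: d=-1.
d = -1 < 0 ⇒ no nonzero polynomial f; not summable.

no hypergeometric antidifference exists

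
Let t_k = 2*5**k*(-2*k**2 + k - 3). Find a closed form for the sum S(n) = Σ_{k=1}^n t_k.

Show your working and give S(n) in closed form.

Compute t_(k+1)/t_k: get 5*(2*k**2 + 3*k + 4)/(2*k**2 - k + 3).
A = 5, B = 1, C = k**2 - k/2 + 3/2.
Solve (5)·f(k+1) − (1)·f(k) = k**2 - k/2 + 3/2.
From deg A=0, deg B=0, deg C=2: d=2.
Match coefficients ⇒ f(k) = (k**2 - 3*k + 4)/4.
Then R = B(k−1)f/C = (k**2 - 3*k + 4)/(2*(2*k**2 - k + 3)), so s_k = R(k)·t_k = 5**k*(-k**2 + 3*k - 4).
Check: Δs_k = 2*5**k*(-2*k**2 + k - 3). ✓
s_(n+1) = 5**(n + 1)*(-n**2 + n - 2) and s_(1) = -10, so S(n) = -5*5**n*n**2 + 5*5**n*n - 10*5**n + 10.

S(n) = -5*5**n*n**2 + 5*5**n*n - 10*5**n + 10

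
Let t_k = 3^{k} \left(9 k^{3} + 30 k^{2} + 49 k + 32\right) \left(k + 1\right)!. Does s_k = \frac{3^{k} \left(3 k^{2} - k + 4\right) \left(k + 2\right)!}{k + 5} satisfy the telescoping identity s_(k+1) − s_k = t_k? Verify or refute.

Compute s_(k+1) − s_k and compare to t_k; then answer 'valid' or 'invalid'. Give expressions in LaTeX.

s_(k+1) = 3**(k + 1)*(3*k**2 + 5*k + 6)*factorial(k + 3)/(k + 6)
s_(k+1) − s_k = 3**k*(k + 2)*(9*k**3 + 66*k**2 + 124*k + 123)*factorial(k + 2)/((k + 5)*(k + 6))
(s_(k+1) − s_k) − t_k = -3**(k + 1)*(9*k**4 + 75*k**3 + 196*k**2 + 278*k + 156)*factorial(k + 1)/((k + 5)*(k + 6))

Invalid: residual - \frac{3^{k + 1} \left(9 k^{4} + 75 k^{3} + 196 k^{2} + 278 k + 156\right) \left(k + 1\right)!}{\left(k + 5\right) \left(k + 6\right)} ≠ 0.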